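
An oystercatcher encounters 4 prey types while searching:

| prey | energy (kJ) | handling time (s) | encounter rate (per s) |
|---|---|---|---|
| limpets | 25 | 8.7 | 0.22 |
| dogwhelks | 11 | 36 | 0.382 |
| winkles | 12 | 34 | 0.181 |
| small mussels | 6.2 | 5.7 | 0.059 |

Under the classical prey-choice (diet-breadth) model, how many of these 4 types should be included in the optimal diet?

1

Profitabilities (E/h, kJ/s): limpets 2.87, small mussels 1.09, winkles 0.353, dogwhelks 0.306. Add prey in this order while the next type's profitability exceeds the intake rate on those already taken.
Rate on top 1: 1.887. small mussels: 1.09 < 1.887 → exclude; stop.
Optimal diet: limpets — 1 of 4 types.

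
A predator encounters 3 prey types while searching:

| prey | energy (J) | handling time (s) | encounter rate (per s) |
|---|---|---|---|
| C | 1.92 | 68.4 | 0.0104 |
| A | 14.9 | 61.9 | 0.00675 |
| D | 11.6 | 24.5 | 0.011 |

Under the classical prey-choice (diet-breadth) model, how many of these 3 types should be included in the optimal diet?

2

Profitabilities (E/h, J/s): D 0.473, A 0.241, C 0.0281. Add prey in this order while the next type's profitability exceeds the intake rate on those already taken.
Rate on top 1: 0.1005. A: 0.241 > 0.1005 → include.
Rate on top 2: 0.1352. C: 0.0281 < 0.1352 → exclude; stop.
Optimal diet: D, A — 2 of 3 types.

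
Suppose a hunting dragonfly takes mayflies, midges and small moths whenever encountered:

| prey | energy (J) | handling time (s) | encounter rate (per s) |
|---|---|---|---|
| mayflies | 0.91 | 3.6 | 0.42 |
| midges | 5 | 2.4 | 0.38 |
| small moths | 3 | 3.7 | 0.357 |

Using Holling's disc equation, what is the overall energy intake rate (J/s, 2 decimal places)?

R = Σλ_iE_i / (1 + Σλ_ih_i)
Numerator: 0.42×0.91 + 0.38×5 + 0.357×3 = 3.353
Denominator: 1 + 0.42×3.6 + 0.38×2.4 + 0.357×3.7 = 4.745
R = 3.353/4.745 = 0.7067 J/s

0.71 J/s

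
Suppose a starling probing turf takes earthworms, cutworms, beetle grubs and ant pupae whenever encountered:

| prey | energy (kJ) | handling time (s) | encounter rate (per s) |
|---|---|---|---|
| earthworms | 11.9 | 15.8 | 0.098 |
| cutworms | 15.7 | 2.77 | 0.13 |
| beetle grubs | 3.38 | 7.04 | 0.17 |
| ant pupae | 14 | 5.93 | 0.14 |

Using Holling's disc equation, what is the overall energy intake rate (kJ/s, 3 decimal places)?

R = Σλ_iE_i / (1 + Σλ_ih_i)
Numerator: 0.098×11.9 + 0.13×15.7 + 0.17×3.38 + 0.14×14 = 5.742
Denominator: 1 + 0.098×15.8 + 0.13×2.77 + 0.17×7.04 + 0.14×5.93 = 4.936
R = 5.742/4.936 = 1.163 kJ/s

1.163 kJ/s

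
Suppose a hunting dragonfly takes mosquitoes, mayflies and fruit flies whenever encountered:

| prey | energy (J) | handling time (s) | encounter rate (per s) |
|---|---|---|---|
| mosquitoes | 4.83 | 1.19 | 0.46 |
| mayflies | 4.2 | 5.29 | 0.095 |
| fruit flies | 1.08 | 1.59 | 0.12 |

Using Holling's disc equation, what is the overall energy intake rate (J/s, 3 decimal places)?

1.227 J/s

R = (0.46×4.83 + 0.095×4.2 + 0.12×1.08) / (1 + 0.46×1.19 + 0.095×5.29 + 0.12×1.59) = 2.75/2.241 = 1.227 J/s.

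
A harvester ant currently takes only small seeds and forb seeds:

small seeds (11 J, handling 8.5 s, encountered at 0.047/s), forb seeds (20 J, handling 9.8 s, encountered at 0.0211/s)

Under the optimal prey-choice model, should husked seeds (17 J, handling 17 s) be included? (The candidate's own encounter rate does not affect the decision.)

Yes

Current rate: (0.047×11 + 0.0211×20)/(1 + 0.047×8.5 + 0.0211×9.8) = 0.5846 J/s.
husked seeds: E/h = 17/17 = 1 J/s.
Since 1 > R, including husked seeds increases the long-run rate.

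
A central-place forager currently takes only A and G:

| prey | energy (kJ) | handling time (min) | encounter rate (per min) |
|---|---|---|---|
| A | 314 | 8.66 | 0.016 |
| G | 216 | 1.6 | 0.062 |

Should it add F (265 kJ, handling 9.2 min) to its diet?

Yes

On A and G alone, R = ΣλE/(1+Σλh) = 18.42/1.238 = 14.88 kJ/min.
F: E/h = 265/9.2 = 28.8 kJ/min.
28.8 > 14.88, so adding F raises the average — include it.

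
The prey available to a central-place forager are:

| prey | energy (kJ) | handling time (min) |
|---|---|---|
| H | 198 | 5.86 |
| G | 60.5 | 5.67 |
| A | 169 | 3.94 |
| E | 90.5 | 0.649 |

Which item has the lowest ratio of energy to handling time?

G

Profitability E/h (kJ/min): H = 198/5.86 = 33.8, G = 60.5/5.67 = 10.7, A = 169/3.94 = 42.9, E = 90.5/0.649 = 139.
Ranked: E > A > H > G.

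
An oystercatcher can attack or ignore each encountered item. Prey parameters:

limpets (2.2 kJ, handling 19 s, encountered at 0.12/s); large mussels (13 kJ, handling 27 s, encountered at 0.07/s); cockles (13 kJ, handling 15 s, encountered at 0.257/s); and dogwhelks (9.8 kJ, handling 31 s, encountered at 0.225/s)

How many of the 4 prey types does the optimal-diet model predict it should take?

1

Rank by E/h (kJ/s): cockles 0.867, large mussels 0.481, dogwhelks 0.316, limpets 0.116. Include each in turn until the next type's E/h falls below the running intake rate.
Rate on top 1: 0.6882. large mussels: 0.481 < 0.6882 → exclude; stop.
Optimal diet: cockles — 1 of 4 types.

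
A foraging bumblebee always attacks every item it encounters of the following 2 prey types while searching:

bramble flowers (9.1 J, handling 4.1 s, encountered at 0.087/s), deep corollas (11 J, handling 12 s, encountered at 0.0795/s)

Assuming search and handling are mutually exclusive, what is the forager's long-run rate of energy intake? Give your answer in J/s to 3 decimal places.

0.721 J/s

Energy encountered per unit search time: 0.087×9.1 + 0.0795×11 = 1.666 J/s.
Handling time per unit search time: 0.087×4.1 + 0.0795×12 = 1.311.
Rate = 1.666/(1 + 1.311) = 0.7211 J/s.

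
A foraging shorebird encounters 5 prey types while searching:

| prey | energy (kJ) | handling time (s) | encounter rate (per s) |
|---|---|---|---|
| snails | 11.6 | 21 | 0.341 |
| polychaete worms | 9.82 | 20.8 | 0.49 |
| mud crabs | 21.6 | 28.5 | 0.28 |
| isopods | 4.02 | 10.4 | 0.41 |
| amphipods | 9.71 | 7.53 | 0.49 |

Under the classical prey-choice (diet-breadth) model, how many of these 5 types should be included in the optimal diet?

E/h in descending order: amphipods 1.29, mud crabs 0.758, snails 0.552, polychaete worms 0.472, isopods 0.387 kJ/s. The optimal diet is the largest prefix of this list for which every included type satisfies E_i/h_i > R on the types above it.
Rate on top 1: 1.015. mud crabs: 0.758 < 1.015 → exclude; stop.
Optimal diet: amphipods — 1 of 5 types.

1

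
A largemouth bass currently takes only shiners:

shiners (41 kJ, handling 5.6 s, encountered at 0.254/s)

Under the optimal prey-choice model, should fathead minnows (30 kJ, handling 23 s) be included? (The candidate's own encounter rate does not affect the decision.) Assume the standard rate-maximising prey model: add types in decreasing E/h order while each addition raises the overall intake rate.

On shiners alone, R = ΣλE/(1+Σλh) = 10.41/2.422 = 4.299 kJ/s.
Profitability of fathead minnows: 30/23 = 1.304 kJ/s.
1.304 < 4.299, so adding fathead minnows would lower the average — exclude it.

No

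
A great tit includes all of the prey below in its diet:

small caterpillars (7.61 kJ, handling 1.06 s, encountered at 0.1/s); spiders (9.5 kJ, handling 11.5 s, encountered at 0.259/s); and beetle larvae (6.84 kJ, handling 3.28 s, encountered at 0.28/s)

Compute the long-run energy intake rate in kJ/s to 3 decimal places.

R = Σλ_iE_i / (1 + Σλ_ih_i)
Numerator: 0.1×7.61 + 0.259×9.5 + 0.28×6.84 = 5.137
Denominator: 1 + 0.1×1.06 + 0.259×11.5 + 0.28×3.28 = 5.003
R = 5.137/5.003 = 1.027 kJ/s

1.027 kJ/s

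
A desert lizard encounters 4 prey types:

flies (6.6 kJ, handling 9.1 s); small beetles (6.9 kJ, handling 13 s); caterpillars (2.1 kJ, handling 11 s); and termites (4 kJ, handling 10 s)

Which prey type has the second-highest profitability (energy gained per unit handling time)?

In descending order of E/h:
flies: 6.6/9.1 = 0.725 kJ/s
small beetles: 6.9/13 = 0.531 kJ/s
termites: 4/10 = 0.4 kJ/s
caterpillars: 2.1/11 = 0.191 kJ/s

small beetles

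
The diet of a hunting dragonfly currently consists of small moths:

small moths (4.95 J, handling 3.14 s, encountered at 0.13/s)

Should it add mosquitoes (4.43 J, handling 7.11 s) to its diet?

Yes

Current rate: (0.13×4.95)/(1 + 0.13×3.14) = 0.457 J/s.
mosquitoes: E/h = 4.43/7.11 = 0.6231 J/s.
0.6231 > 0.457, so adding mosquitoes raises the average — include it.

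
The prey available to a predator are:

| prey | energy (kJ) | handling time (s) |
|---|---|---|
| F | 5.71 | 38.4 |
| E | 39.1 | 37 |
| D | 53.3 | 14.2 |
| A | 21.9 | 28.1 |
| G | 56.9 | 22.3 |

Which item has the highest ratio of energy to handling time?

D

Profitability E/h (kJ/s): F = 5.71/38.4 = 0.149, E = 39.1/37 = 1.06, D = 53.3/14.2 = 3.75, A = 21.9/28.1 = 0.779, G = 56.9/22.3 = 2.55.
Ranked: D > G > E > A > F.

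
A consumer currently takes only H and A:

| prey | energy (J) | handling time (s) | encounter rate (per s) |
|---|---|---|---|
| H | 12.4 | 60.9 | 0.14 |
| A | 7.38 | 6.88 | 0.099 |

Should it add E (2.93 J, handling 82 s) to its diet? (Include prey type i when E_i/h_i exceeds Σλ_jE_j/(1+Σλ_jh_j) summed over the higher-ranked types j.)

No

Current rate: (0.14×12.4 + 0.099×7.38)/(1 + 0.14×60.9 + 0.099×6.88) = 0.2417 J/s.
E: E/h = 2.93/82 = 0.03573 J/s.
0.03573 < 0.2417, so adding E would lower the average — exclude it.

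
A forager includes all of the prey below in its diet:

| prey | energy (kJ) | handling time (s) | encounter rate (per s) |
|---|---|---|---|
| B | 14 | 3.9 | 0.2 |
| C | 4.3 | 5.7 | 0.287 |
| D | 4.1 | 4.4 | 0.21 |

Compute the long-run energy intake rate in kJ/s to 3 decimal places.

Energy encountered per unit search time: 0.2×14 + 0.287×4.3 + 0.21×4.1 = 4.895 kJ/s.
Handling time per unit search time: 0.2×3.9 + 0.287×5.7 + 0.21×4.4 = 3.34.
Rate = 4.895/(1 + 3.34) = 1.128 kJ/s.

1.128 kJ/s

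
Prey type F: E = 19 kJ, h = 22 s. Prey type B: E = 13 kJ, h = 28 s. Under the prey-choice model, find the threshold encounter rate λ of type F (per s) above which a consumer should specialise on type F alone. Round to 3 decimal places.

The zero-one rule: include type B iff E₂/h₂ > λE₁/(1+λh₁). Equality gives the switch point.
λE₁h₂ = E₂ + λE₂h₁ ⇒ λ = E₂/(E₁h₂ − E₂h₁) = 13/(532 − 286) = 0.05285 per s.

0.053 per s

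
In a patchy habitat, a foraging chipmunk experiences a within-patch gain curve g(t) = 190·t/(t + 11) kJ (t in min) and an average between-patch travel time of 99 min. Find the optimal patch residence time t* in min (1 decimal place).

33.0 min

By the marginal value theorem, leave when the instantaneous gain rate g'(t) equals the habitat-wide average g(t)/(T + t).
g'(t) = 190·11/(t + 11)². Setting 190·11/(t+11)² = 190t/[(t+11)(99+t)] gives 11(99+t) = t(t+11), so t² = 11×99 = 1089.
t* = √1089 = 33 min.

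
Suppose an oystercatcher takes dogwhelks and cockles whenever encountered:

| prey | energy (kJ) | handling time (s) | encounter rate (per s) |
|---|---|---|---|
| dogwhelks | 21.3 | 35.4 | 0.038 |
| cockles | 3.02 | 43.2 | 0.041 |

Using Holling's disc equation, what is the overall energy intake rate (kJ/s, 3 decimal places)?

0.227 kJ/s

R = (0.038×21.3 + 0.041×3.02) / (1 + 0.038×35.4 + 0.041×43.2) = 0.9332/4.116 = 0.2267 kJ/s.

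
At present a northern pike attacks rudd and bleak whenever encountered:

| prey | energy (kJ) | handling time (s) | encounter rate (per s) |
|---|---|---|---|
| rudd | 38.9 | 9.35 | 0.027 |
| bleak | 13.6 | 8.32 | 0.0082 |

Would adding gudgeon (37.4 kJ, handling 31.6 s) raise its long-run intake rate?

Current rate: (0.027×38.9 + 0.0082×13.6)/(1 + 0.027×9.35 + 0.0082×8.32) = 0.8797 kJ/s.
gudgeon: E/h = 37.4/31.6 = 1.184 kJ/s.
1.184 > 0.8797, so adding gudgeon raises the average — include it.

Yes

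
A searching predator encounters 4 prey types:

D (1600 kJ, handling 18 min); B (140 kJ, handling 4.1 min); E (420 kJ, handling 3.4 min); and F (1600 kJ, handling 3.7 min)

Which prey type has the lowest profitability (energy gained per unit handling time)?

In descending order of E/h:
F: 1600/3.7 = 432 kJ/min
E: 420/3.4 = 124 kJ/min
D: 1600/18 = 88.9 kJ/min
B: 140/4.1 = 34.1 kJ/min

B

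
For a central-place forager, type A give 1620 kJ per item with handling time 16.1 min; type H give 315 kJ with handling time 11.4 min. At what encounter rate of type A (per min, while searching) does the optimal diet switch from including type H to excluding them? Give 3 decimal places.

Drop type H once their profitability E₂/h₂ falls below the rate achievable on type A alone: E₂/h₂ = λE₁/(1 + λh₁).
Solve for λ: λE₁h₂ = E₂(1 + λh₁) → λ(E₁h₂ − E₂h₁) = E₂ → λ = E₂/(E₁h₂ − E₂h₁).
λ = 315/(1620×11.4 − 315×16.1) = 315/1.34e+04 = 0.02351 per min.

0.024 per min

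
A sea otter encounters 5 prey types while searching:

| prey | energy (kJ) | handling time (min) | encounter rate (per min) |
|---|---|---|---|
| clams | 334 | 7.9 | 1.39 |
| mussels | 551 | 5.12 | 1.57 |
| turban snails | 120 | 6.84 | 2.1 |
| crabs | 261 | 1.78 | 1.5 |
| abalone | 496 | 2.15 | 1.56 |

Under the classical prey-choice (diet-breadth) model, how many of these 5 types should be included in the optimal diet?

1

Profitabilities (E/h, kJ/min): abalone 231, crabs 147, mussels 108, clams 42.3, turban snails 17.5. Add prey in this order while the next type's profitability exceeds the intake rate on those already taken.
Rate on top 1: 177.7. crabs: 147 < 177.7 → exclude; stop.
Optimal diet: abalone — 1 of 5 types.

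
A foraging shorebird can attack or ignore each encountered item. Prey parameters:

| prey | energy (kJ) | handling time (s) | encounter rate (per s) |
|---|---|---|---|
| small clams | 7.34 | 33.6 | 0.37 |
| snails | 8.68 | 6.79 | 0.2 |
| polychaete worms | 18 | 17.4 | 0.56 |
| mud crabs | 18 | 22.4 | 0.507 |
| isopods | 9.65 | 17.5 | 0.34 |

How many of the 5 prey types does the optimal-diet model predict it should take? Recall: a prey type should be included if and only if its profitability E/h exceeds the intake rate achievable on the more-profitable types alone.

2

Rank by E/h (kJ/s): snails 1.28, polychaete worms 1.03, mud crabs 0.804, isopods 0.551, small clams 0.218. Include each in turn until the next type's E/h falls below the running intake rate.
Rate on top 1: 0.7362. polychaete worms: 1.03 > 0.7362 → include.
Rate on top 2: 0.9764. mud crabs: 0.804 < 0.9764 → exclude; stop.
Optimal diet: snails, polychaete worms — 2 of 5 types.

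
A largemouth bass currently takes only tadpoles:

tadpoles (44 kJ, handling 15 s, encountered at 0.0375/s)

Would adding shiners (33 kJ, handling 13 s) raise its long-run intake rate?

Intake rate on the current diet: R = (0.0375×44) / (1 + 0.0375×15) = 1.65/1.562 = 1.056 kJ/s.
shiners: E/h = 33/13 = 2.538 kJ/s.
2.538 > 1.056, so adding shiners raises the average — include it.

Yes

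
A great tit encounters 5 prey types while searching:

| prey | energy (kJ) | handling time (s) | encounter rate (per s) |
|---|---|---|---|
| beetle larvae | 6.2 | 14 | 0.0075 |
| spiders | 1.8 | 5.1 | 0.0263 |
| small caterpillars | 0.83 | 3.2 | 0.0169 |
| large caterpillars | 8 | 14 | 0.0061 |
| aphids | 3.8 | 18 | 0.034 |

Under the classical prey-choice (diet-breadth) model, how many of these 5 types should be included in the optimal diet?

Profitabilities (E/h, kJ/s): large caterpillars 0.571, beetle larvae 0.443, spiders 0.353, small caterpillars 0.259, aphids 0.211. Add prey in this order while the next type's profitability exceeds the intake rate on those already taken.
Rate on top 1: 0.04496. beetle larvae: 0.443 > 0.04496 → include.
Rate on top 2: 0.08006. spiders: 0.353 > 0.08006 → include.
Rate on top 3: 0.1077. small caterpillars: 0.259 > 0.1077 → include.
Rate on top 4: 0.1136. aphids: 0.211 > 0.1136 → include.
Optimal diet: large caterpillars, beetle larvae, spiders, small caterpillars, aphids — 5 of 5 types.

5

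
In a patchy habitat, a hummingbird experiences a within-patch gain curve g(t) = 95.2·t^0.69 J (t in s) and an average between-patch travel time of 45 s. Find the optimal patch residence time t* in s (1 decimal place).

100.2 s

Maximise g(t)/(T+t): set derivative to zero → g'(t)(T+t) = g(t).
g'(t) = 0.69·95.2·t^-0.31. Setting 0.69·95.2·t^-0.31 = 95.2·t^0.69/(45+t) gives 0.69(45+t) = t, so 0.31·t = 0.69×45.
t* = 0.69×45/0.31 = 100.2 s.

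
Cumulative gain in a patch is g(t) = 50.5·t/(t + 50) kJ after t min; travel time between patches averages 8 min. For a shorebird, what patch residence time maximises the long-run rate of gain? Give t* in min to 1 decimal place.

20.0 min

Maximise g(t)/(T+t): set derivative to zero → g'(t)(T+t) = g(t).
g'(t) = 50.5·50/(t + 50)². Setting 50.5·50/(t+50)² = 50.5t/[(t+50)(8+t)] gives 50(8+t) = t(t+50), so t² = 50×8 = 400.
t* = √400 = 20 min.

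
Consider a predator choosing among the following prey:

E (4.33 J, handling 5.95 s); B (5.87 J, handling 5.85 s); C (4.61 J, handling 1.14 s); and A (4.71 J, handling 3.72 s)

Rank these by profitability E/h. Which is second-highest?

Profitability E/h (J/s): E = 4.33/5.95 = 0.728, B = 5.87/5.85 = 1, C = 4.61/1.14 = 4.04, A = 4.71/3.72 = 1.27.
Ranked: C > A > B > E.

A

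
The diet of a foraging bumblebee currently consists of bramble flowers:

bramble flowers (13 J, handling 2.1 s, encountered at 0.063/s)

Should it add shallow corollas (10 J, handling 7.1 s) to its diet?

Intake rate on the current diet: R = (0.063×13) / (1 + 0.063×2.1) = 0.819/1.132 = 0.7233 J/s.
Profitability of shallow corollas: 10/7.1 = 1.408 J/s.
Since 1.408 > R, including shallow corollas increases the long-run rate.

Yes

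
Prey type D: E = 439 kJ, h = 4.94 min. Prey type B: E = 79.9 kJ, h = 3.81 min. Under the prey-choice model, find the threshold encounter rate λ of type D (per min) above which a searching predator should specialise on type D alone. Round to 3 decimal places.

At the threshold, the rate on type D alone equals the profitability of type B: λ·439/(1 + λ·4.94) = 79.9/3.81 = 20.97.
Rearranging, λ(439 − 20.97×4.94) = 20.97, so λ = 20.97/335.4 = 0.06253 per min.

0.063 per min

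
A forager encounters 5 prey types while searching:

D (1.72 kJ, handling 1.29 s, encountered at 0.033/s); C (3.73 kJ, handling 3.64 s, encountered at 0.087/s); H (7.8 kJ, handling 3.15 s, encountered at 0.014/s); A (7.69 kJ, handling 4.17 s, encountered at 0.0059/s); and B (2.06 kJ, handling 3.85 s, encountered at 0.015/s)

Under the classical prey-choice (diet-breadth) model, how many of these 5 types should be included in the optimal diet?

Rank by E/h (kJ/s): H 2.48, A 1.84, D 1.33, C 1.02, B 0.535. Include each in turn until the next type's E/h falls below the running intake rate.
Rate on top 1: 0.1046. A: 1.84 > 0.1046 → include.
Rate on top 2: 0.1446. D: 1.33 > 0.1446 → include.
Rate on top 3: 0.1902. C: 1.02 > 0.1902 → include.
Rate on top 4: 0.3753. B: 0.535 > 0.3753 → include.
Optimal diet: H, A, D, C, B — 5 of 5 types.

5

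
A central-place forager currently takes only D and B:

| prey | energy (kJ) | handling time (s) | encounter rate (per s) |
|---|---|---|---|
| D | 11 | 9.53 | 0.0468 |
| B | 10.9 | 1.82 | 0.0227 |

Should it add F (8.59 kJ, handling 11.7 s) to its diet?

Current rate: (0.0468×11 + 0.0227×10.9)/(1 + 0.0468×9.53 + 0.0227×1.82) = 0.5125 kJ/s.
Profitability of F: 8.59/11.7 = 0.7342 kJ/s.
Since 0.7342 > R, including F increases the long-run rate.

Yes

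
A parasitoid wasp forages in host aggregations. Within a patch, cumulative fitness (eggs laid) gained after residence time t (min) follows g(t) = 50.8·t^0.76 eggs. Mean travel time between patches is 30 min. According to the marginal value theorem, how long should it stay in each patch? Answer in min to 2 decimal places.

95.00 min

By the marginal value theorem, leave when the instantaneous gain rate g'(t) equals the habitat-wide average g(t)/(T + t).
g'(t) = 0.76·50.8·t^-0.24. Setting 0.76·50.8·t^-0.24 = 50.8·t^0.76/(30+t) gives 0.76(30+t) = t, so 0.24·t = 0.76×30.
t* = 0.76×30/0.24 = 95 min.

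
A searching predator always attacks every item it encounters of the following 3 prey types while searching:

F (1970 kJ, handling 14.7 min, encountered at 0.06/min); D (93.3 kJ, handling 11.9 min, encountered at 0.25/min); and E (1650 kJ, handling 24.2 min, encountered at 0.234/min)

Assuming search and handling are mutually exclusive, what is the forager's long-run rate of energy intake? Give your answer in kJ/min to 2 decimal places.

R = Σλ_iE_i / (1 + Σλ_ih_i)
Numerator: 0.06×1970 + 0.25×93.3 + 0.234×1650 = 527.6
Denominator: 1 + 0.06×14.7 + 0.25×11.9 + 0.234×24.2 = 10.52
R = 527.6/10.52 = 50.16 kJ/min

50.16 kJ/min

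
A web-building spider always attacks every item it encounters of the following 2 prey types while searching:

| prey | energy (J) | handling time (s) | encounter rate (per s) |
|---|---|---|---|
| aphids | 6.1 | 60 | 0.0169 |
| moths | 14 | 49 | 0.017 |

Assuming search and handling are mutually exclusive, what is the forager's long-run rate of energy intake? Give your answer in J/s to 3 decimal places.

0.120 J/s

Energy encountered per unit search time: 0.0169×6.1 + 0.017×14 = 0.3411 J/s.
Handling time per unit search time: 0.0169×60 + 0.017×49 = 1.847.
Rate = 0.3411/(1 + 1.847) = 0.1198 J/s.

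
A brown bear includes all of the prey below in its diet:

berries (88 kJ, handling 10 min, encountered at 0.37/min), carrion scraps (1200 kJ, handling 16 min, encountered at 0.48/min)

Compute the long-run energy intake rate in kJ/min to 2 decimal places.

49.16 kJ/min

R = (0.37×88 + 0.48×1200) / (1 + 0.37×10 + 0.48×16) = 608.6/12.38 = 49.16 kJ/min.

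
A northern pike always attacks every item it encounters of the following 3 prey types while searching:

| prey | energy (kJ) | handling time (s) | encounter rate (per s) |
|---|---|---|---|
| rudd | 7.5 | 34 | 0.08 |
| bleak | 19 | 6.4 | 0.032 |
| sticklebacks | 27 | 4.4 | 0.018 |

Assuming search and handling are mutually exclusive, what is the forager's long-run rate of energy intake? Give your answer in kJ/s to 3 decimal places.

0.423 kJ/s

Energy encountered per unit search time: 0.08×7.5 + 0.032×19 + 0.018×27 = 1.694 kJ/s.
Handling time per unit search time: 0.08×34 + 0.032×6.4 + 0.018×4.4 = 3.004.
Rate = 1.694/(1 + 3.004) = 0.4231 kJ/s.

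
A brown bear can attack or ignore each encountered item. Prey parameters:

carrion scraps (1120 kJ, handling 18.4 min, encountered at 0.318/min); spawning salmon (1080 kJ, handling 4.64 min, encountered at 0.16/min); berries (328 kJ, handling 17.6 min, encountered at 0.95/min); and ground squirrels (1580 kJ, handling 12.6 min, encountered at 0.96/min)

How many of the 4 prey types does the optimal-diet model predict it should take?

2

Profitabilities (E/h, kJ/min): spawning salmon 233, ground squirrels 125, carrion scraps 60.9, berries 18.6. Add prey in this order while the next type's profitability exceeds the intake rate on those already taken.
Rate on top 1: 99.17. ground squirrels: 125 > 99.17 → include.
Rate on top 2: 122.1. carrion scraps: 60.9 < 122.1 → exclude; stop.
Optimal diet: spawning salmon, ground squirrels — 2 of 4 types.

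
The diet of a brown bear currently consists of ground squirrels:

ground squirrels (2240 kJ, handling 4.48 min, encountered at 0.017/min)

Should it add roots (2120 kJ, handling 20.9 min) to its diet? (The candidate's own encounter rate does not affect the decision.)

Yes

On ground squirrels alone, R = ΣλE/(1+Σλh) = 38.08/1.076 = 35.39 kJ/min.
roots: E/h = 2120/20.9 = 101.4 kJ/min.
101.4 > 35.39, so adding roots raises the average — include it.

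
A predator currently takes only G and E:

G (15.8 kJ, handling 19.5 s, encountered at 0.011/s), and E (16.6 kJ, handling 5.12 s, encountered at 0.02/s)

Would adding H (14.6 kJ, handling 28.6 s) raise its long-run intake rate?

On G and E alone, R = ΣλE/(1+Σλh) = 0.5058/1.317 = 0.3841 kJ/s.
Profitability of H: 14.6/28.6 = 0.5105 kJ/s.
0.5105 > 0.3841, so adding H raises the average — include it.

Yes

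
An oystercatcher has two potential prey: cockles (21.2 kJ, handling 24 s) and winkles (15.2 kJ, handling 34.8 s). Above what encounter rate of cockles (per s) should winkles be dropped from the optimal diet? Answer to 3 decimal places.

The zero-one rule: include winkles iff E₂/h₂ > λE₁/(1+λh₁). Equality gives the switch point.
λE₁h₂ = E₂ + λE₂h₁ ⇒ λ = E₂/(E₁h₂ − E₂h₁) = 15.2/(737.8 − 364.8) = 0.04076 per s.

0.041 per s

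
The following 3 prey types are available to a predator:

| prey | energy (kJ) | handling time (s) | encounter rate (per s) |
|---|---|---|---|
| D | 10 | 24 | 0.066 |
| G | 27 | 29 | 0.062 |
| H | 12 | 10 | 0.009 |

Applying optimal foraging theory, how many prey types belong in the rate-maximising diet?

Profitabilities (E/h, kJ/s): H 1.2, G 0.931, D 0.417. Add prey in this order while the next type's profitability exceeds the intake rate on those already taken.
Rate on top 1: 0.09908. G: 0.931 > 0.09908 → include.
Rate on top 2: 0.617. D: 0.417 < 0.617 → exclude; stop.
Optimal diet: H, G — 2 of 3 types.

2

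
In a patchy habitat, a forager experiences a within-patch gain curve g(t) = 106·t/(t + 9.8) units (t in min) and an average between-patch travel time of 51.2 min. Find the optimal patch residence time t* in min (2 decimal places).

Optimal t* satisfies g'(t*) = g(t*)/(T + t*).
g'(t) = 106·9.8/(t + 9.8)². Setting 106·9.8/(t+9.8)² = 106t/[(t+9.8)(51.2+t)] gives 9.8(51.2+t) = t(t+9.8), so t² = 9.8×51.2 = 501.8.
t* = √501.8 = 22.4 min.

22.40 min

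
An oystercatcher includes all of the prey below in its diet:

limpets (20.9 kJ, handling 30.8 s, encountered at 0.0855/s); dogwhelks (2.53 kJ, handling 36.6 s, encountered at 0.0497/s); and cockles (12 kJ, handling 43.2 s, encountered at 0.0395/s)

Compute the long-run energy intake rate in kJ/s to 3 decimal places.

0.333 kJ/s

Energy encountered per unit search time: 0.0855×20.9 + 0.0497×2.53 + 0.0395×12 = 2.387 kJ/s.
Handling time per unit search time: 0.0855×30.8 + 0.0497×36.6 + 0.0395×43.2 = 6.159.
Rate = 2.387/(1 + 6.159) = 0.3334 kJ/s.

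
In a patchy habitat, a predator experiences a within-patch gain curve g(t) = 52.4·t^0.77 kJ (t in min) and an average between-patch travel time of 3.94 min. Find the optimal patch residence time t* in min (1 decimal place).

13.2 min

Maximise g(t)/(T+t): set derivative to zero → g'(t)(T+t) = g(t).
g'(t) = 0.77·52.4·t^-0.23. Setting 0.77·52.4·t^-0.23 = 52.4·t^0.77/(3.94+t) gives 0.77(3.94+t) = t, so 0.23·t = 0.77×3.94.
t* = 0.77×3.94/0.23 = 13.19 min.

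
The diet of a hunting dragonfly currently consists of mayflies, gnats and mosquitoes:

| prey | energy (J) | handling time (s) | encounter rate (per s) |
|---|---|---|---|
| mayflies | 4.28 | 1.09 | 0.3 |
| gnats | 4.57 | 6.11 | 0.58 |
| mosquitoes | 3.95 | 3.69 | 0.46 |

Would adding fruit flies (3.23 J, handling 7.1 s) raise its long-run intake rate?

Intake rate on the current diet: R = (0.3×4.28 + 0.58×4.57 + 0.46×3.95) / (1 + 0.3×1.09 + 0.58×6.11 + 0.46×3.69) = 5.752/6.568 = 0.8757 J/s.
fruit flies: E/h = 3.23/7.1 = 0.4549 J/s.
Since 0.4549 < R, time spent handling fruit flies is better spent searching.

No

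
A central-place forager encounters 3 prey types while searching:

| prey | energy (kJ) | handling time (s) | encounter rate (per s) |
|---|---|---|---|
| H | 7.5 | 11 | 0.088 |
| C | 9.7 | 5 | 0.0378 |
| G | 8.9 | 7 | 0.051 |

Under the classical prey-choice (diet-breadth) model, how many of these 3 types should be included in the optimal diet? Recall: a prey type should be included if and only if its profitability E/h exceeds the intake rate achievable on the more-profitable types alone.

3

E/h in descending order: C 1.94, G 1.27, H 0.682 kJ/s. The optimal diet is the largest prefix of this list for which every included type satisfies E_i/h_i > R on the types above it.
Rate on top 1: 0.3084. G: 1.27 > 0.3084 → include.
Rate on top 2: 0.5308. H: 0.682 > 0.5308 → include.
Optimal diet: C, G, H — 3 of 3 types.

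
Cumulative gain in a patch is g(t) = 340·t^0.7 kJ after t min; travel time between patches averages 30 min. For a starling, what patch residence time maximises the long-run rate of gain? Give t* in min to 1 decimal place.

Maximise g(t)/(T+t): set derivative to zero → g'(t)(T+t) = g(t).
g'(t) = 0.7·340·t^-0.3. Setting 0.7·340·t^-0.3 = 340·t^0.7/(30+t) gives 0.7(30+t) = t, so 0.30·t = 0.7×30.
t* = 0.7×30/0.30 = 70 min.

70.0 min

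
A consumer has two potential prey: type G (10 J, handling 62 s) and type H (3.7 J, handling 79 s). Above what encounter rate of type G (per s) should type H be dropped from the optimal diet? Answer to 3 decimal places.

0.007 per s

Drop type H once their profitability E₂/h₂ falls below the rate achievable on type G alone: E₂/h₂ = λE₁/(1 + λh₁).
Solve for λ: λE₁h₂ = E₂(1 + λh₁) → λ(E₁h₂ − E₂h₁) = E₂ → λ = E₂/(E₁h₂ − E₂h₁).
λ = 3.7/(10×79 − 3.7×62) = 3.7/560.6 = 0.0066 per s.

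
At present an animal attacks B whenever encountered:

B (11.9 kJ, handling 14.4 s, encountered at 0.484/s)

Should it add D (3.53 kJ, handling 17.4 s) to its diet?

No

On B alone, R = ΣλE/(1+Σλh) = 5.76/7.97 = 0.7227 kJ/s.
Profitability of D: 3.53/17.4 = 0.2029 kJ/s.
0.2029 < 0.7227, so adding D would lower the average — exclude it.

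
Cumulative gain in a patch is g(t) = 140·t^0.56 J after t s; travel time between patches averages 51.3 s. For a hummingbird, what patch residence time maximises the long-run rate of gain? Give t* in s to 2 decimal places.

Maximise g(t)/(T+t): set derivative to zero → g'(t)(T+t) = g(t).
g'(t) = 0.56·140·t^-0.44. Setting 0.56·140·t^-0.44 = 140·t^0.56/(51.3+t) gives 0.56(51.3+t) = t, so 0.44·t = 0.56×51.3.
t* = 0.56×51.3/0.44 = 65.29 s.

65.29 s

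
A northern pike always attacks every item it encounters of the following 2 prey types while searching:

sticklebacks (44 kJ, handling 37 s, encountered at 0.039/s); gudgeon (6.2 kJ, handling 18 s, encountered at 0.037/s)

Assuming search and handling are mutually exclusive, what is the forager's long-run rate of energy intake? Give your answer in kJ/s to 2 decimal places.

R = Σλ_iE_i / (1 + Σλ_ih_i)
Numerator: 0.039×44 + 0.037×6.2 = 1.945
Denominator: 1 + 0.039×37 + 0.037×18 = 3.109
R = 1.945/3.109 = 0.6257 kJ/s

0.63 kJ/s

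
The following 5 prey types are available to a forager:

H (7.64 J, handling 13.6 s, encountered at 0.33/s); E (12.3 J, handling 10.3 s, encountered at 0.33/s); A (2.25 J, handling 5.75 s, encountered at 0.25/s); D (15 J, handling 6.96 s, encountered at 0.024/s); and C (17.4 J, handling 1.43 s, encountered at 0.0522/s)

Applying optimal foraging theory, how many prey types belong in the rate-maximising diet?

Profitabilities (E/h, J/s): C 12.2, D 2.16, E 1.19, H 0.562, A 0.391. Add prey in this order while the next type's profitability exceeds the intake rate on those already taken.
Rate on top 1: 0.8452. D: 2.16 > 0.8452 → include.
Rate on top 2: 1.021. E: 1.19 > 1.021 → include.
Rate on top 3: 1.148. H: 0.562 < 1.148 → exclude; stop.
Optimal diet: C, D, E — 3 of 5 types.

3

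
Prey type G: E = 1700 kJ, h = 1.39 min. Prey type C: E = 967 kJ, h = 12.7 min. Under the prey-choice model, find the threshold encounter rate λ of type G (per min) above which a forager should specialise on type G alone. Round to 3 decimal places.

0.048 per min

Drop type C once their profitability E₂/h₂ falls below the rate achievable on type G alone: E₂/h₂ = λE₁/(1 + λh₁).
Solve for λ: λE₁h₂ = E₂(1 + λh₁) → λ(E₁h₂ − E₂h₁) = E₂ → λ = E₂/(E₁h₂ − E₂h₁).
λ = 967/(1700×12.7 − 967×1.39) = 967/2.025e+04 = 0.04776 per min.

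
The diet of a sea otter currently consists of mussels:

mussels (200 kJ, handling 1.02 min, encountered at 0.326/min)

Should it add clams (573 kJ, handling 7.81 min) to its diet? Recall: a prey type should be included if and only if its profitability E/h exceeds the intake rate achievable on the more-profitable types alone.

Yes

Intake rate on the current diet: R = (0.326×200) / (1 + 0.326×1.02) = 65.2/1.333 = 48.93 kJ/min.
Profitability of clams: 573/7.81 = 73.37 kJ/min.
Since 73.37 > R, including clams increases the long-run rate.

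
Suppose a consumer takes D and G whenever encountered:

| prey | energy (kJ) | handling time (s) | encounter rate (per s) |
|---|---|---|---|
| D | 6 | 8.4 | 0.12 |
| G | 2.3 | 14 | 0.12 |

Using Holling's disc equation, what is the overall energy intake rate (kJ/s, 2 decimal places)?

0.27 kJ/s

R = (0.12×6 + 0.12×2.3) / (1 + 0.12×8.4 + 0.12×14) = 0.996/3.688 = 0.2701 kJ/s.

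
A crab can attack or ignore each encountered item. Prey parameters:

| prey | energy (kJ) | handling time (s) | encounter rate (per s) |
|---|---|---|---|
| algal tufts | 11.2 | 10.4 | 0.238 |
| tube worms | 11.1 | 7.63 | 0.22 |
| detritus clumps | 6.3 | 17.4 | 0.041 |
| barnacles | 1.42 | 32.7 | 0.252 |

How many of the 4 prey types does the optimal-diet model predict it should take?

Rank by E/h (kJ/s): tube worms 1.45, algal tufts 1.08, detritus clumps 0.362, barnacles 0.0434. Include each in turn until the next type's E/h falls below the running intake rate.
Rate on top 1: 0.9117. algal tufts: 1.08 > 0.9117 → include.
Rate on top 2: 0.991. detritus clumps: 0.362 < 0.991 → exclude; stop.
Optimal diet: tube worms, algal tufts — 2 of 4 types.

2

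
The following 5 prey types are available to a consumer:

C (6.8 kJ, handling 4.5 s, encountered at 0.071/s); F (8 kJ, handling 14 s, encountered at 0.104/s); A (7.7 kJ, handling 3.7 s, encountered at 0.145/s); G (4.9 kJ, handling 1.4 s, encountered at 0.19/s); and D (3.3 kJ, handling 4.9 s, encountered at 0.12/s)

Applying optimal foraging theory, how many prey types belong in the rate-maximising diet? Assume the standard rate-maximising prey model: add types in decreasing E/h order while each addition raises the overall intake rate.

3

E/h in descending order: G 3.5, A 2.08, C 1.51, D 0.673, F 0.571 kJ/s. The optimal diet is the largest prefix of this list for which every included type satisfies E_i/h_i > R on the types above it.
Rate on top 1: 0.7354. A: 2.08 > 0.7354 → include.
Rate on top 2: 1.136. C: 1.51 > 1.136 → include.
Rate on top 3: 1.192. D: 0.673 < 1.192 → exclude; stop.
Optimal diet: G, A, C — 3 of 5 types.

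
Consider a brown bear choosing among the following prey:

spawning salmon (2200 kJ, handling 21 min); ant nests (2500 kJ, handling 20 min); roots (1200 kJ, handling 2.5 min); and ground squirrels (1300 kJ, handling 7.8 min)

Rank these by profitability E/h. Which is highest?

roots

In descending order of E/h:
roots: 1200/2.5 = 480 kJ/min
ground squirrels: 1300/7.8 = 167 kJ/min
ant nests: 2500/20 = 125 kJ/min
spawning salmon: 2200/21 = 105 kJ/min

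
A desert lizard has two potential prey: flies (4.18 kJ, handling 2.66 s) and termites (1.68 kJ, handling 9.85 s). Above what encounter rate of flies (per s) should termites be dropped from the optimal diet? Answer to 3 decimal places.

0.046 per s

Drop termites once their profitability E₂/h₂ falls below the rate achievable on flies alone: E₂/h₂ = λE₁/(1 + λh₁).
Solve for λ: λE₁h₂ = E₂(1 + λh₁) → λ(E₁h₂ − E₂h₁) = E₂ → λ = E₂/(E₁h₂ − E₂h₁).
λ = 1.68/(4.18×9.85 − 1.68×2.66) = 1.68/36.7 = 0.04577 per s.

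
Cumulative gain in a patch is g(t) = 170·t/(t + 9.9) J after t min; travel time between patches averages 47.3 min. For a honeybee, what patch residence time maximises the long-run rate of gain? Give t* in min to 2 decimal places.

21.64 min

Optimal t* satisfies g'(t*) = g(t*)/(T + t*).
g'(t) = 170·9.9/(t + 9.9)². Setting 170·9.9/(t+9.9)² = 170t/[(t+9.9)(47.3+t)] gives 9.9(47.3+t) = t(t+9.9), so t² = 9.9×47.3 = 468.3.
t* = √468.3 = 21.64 min.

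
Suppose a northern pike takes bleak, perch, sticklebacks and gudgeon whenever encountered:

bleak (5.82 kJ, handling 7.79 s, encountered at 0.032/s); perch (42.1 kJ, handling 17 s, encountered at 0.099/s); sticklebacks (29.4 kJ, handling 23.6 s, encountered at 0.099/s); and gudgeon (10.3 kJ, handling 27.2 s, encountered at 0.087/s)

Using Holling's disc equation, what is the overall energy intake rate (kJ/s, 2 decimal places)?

1.07 kJ/s

Energy encountered per unit search time: 0.032×5.82 + 0.099×42.1 + 0.099×29.4 + 0.087×10.3 = 8.161 kJ/s.
Handling time per unit search time: 0.032×7.79 + 0.099×17 + 0.099×23.6 + 0.087×27.2 = 6.635.
Rate = 8.161/(1 + 6.635) = 1.069 kJ/s.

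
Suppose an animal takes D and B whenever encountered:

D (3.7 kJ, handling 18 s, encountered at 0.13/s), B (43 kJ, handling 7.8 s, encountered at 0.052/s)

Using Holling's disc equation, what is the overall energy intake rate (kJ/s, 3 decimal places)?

0.725 kJ/s

Energy encountered per unit search time: 0.13×3.7 + 0.052×43 = 2.717 kJ/s.
Handling time per unit search time: 0.13×18 + 0.052×7.8 = 2.746.
Rate = 2.717/(1 + 2.746) = 0.7254 kJ/s.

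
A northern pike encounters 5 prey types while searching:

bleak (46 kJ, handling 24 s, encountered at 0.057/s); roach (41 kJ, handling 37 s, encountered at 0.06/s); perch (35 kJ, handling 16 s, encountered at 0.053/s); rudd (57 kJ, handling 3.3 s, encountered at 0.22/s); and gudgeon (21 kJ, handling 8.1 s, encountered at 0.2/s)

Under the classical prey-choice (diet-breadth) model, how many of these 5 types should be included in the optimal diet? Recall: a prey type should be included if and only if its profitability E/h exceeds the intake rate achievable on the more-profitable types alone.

Rank by E/h (kJ/s): rudd 17.3, gudgeon 2.59, perch 2.19, bleak 1.92, roach 1.11. Include each in turn until the next type's E/h falls below the running intake rate.
Rate on top 1: 7.265. gudgeon: 2.59 < 7.265 → exclude; stop.
Optimal diet: rudd — 1 of 5 types.

1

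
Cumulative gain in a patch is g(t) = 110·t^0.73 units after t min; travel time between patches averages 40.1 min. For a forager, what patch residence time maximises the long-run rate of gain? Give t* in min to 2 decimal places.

Optimal t* satisfies g'(t*) = g(t*)/(T + t*).
g'(t) = 0.73·110·t^-0.27. Setting 0.73·110·t^-0.27 = 110·t^0.73/(40.1+t) gives 0.73(40.1+t) = t, so 0.27·t = 0.73×40.1.
t* = 0.73×40.1/0.27 = 108.4 min.

108.42 min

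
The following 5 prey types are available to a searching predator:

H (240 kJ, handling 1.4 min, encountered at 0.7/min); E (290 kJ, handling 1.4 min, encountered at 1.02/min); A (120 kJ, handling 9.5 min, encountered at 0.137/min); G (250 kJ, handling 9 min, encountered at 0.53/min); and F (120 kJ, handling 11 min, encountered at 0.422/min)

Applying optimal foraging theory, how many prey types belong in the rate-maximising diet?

2

Profitabilities (E/h, kJ/min): E 207, H 171, G 27.8, A 12.6, F 10.9. Add prey in this order while the next type's profitability exceeds the intake rate on those already taken.
Rate on top 1: 121.8. H: 171 > 121.8 → include.
Rate on top 2: 136.1. G: 27.8 < 136.1 → exclude; stop.
Optimal diet: E, H — 2 of 5 types.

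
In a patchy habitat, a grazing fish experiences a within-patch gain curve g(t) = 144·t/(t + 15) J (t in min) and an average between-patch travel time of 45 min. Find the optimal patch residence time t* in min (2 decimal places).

Maximise g(t)/(T+t): set derivative to zero → g'(t)(T+t) = g(t).
g'(t) = 144·15/(t + 15)². Setting 144·15/(t+15)² = 144t/[(t+15)(45+t)] gives 15(45+t) = t(t+15), so t² = 15×45 = 675.
t* = √675 = 25.98 min.

25.98 min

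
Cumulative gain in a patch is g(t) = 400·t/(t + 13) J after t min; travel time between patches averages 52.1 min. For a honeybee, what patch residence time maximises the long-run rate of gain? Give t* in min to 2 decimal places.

Maximise g(t)/(T+t): set derivative to zero → g'(t)(T+t) = g(t).
g'(t) = 400·13/(t + 13)². Setting 400·13/(t+13)² = 400t/[(t+13)(52.1+t)] gives 13(52.1+t) = t(t+13), so t² = 13×52.1 = 677.3.
t* = √677.3 = 26.02 min.

26.02 min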